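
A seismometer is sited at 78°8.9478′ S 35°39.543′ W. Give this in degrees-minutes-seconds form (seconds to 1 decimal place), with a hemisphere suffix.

φ: 8.94780′ → 8′ and 0.94780 × 60 = 56.868″
Lon: fractional minutes 0.54300 × 60 = 32.580″

78°08′56.9″ S, 35°39′32.6″ W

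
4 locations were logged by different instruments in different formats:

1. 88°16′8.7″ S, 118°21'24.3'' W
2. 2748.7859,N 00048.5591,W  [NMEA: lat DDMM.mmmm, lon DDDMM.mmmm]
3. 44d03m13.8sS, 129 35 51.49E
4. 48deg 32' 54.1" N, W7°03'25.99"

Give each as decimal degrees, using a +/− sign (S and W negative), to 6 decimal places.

Point 1:
  Lat: 16′ + 8.7″ = 16.14500′; 88 + 16.14500/60 = 88.2690833
  S ⇒ negate
  Lon: 21′ + 24.3″ = 21.40500′; 118 + 21.40500/60 = 118.3567500
  hemisphere W, so the sign is −
Point 2:
  Latitude: split at 2 digits → 27° and 48.7859′; 27 + 48.7859/60 = 27.8130983
  N → positive
  λ: split at 3 digits → 000° and 48.5591′; 0 + 48.5591/60 = 0.8093183
  W ⇒ negate
Point 3:
  φ: 44 + 3/60 + 13.8/3600 = 44.0538333
  hemisphere S, so the sign is −
  Lon: 129 + 35/60 + 51.49/3600 = 129.5976361
  E ⇒ keep positive
Point 4:
  φ: 48 + 32/60 + 54.1/3600 = 48.5483611
  N ⇒ keep positive
  Lon: 7 + 3/60 + 25.99/3600 = 7.0572194
  W → negative

1. -88.269083, -118.356750
2. 27.813098, -0.809318
3. -44.053833, 129.597636
4. 48.548361, -7.057219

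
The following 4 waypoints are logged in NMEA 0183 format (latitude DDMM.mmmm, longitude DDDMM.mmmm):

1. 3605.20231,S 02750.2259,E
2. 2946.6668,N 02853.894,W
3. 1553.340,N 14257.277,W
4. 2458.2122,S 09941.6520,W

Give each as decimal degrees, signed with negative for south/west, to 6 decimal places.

1. -36.086705, 27.837098
2. 29.777780, -28.898233
3. 15.889000, -142.954617
4. -24.970203, -99.694200

Point 1:
  φ: split at 2 digits → 36° and 5.20231′; 36 + 5.20231/60 = 36.0867052
  hemisphere S, so the sign is −
  λ: split at 3 digits → 027° and 50.2259′; 27 + 50.2259/60 = 27.8370983
  E → positive
Point 2:
  φ: split at 2 digits → 29° and 46.6668′; 29 + 46.6668/60 = 29.7777800
  N → positive
  Lon: split at 3 digits → 028° and 53.894′; 28 + 53.894/60 = 28.8982333
  W → negative
Point 3:
  Latitude: degrees = first 2 digits = 15, minutes = 53.34; 15 + 53.34/60 = 15.8890000
  N → positive
  λ: degrees = first 3 digits = 142, minutes = 57.277; 142 + 57.277/60 = 142.9546167
  W → negative
Point 4:
  φ: split at 2 digits → 24° and 58.2122′; 24 + 58.2122/60 = 24.9702033
  S ⇒ negate
  λ: split at 3 digits → 099° and 41.652′; 99 + 41.652/60 = 99.6942000
  W → negative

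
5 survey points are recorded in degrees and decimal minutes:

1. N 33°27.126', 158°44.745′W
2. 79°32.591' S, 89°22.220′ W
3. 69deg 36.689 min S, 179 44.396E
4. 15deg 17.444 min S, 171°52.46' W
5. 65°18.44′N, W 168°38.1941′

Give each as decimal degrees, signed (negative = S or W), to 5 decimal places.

1. 33.45210, -158.74575
2. -79.54318, -89.37033
3. -69.61148, 179.73993
4. -15.29073, -171.87433
5. 65.30733, -168.63657

Point 1:
  Latitude: 33 + 27.126/60 = 33.452100
  N ⇒ keep positive
  Lon: 44.745′ = 0.745750°; total 158.745750
  hemisphere W, so the sign is −
Point 2:
  Lat: 32.591′ = 0.543183°; total 79.543183
  S ⇒ negate
  Lon: 89 + 22.22/60 = 89.370333
  W → negative
Point 3:
  Latitude: 36.689′ = 0.611483°; total 69.611483
  S → negative
  λ: 179 + 44.396/60 = 179.739933
  E → positive
Point 4:
  Lat: 15 + 17.444/60 = 15.290733
  hemisphere S, so the sign is −
  Longitude: 52.46′ = 0.874333°; total 171.874333
  hemisphere W, so the sign is −
Point 5:
  Lat: 65 + 18.44/60 = 65.307333
  N → positive
  Longitude: 38.1941′ = 0.636568°; total 168.636568
  W → negative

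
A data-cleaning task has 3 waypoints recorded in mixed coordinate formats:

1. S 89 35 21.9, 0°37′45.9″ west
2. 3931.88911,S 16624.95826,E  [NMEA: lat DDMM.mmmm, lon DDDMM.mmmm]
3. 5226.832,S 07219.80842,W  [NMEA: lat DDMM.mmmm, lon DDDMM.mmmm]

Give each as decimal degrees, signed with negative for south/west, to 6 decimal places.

Point 1:
  φ: 89 + 35/60 + 21.9/3600 = 89.5894167
  hemisphere S, so the sign is −
  Longitude: 0 + 37/60 + 45.9/3600 = 0.6294167
  W ⇒ negate
Point 2:
  Latitude: degrees = first 2 digits = 39, minutes = 31.88911; 39 + 31.88911/60 = 39.5314852
  hemisphere S, so the sign is −
  Longitude: degrees = first 3 digits = 166, minutes = 24.95826; 166 + 24.95826/60 = 166.4159710
  E ⇒ keep positive
Point 3:
  Lat: degrees = first 2 digits = 52, minutes = 26.832; 52 + 26.832/60 = 52.4472000
  S → negative
  λ: degrees = first 3 digits = 72, minutes = 19.80842; 72 + 19.80842/60 = 72.3301403
  W → negative

1. -89.589417, -0.629417
2. -39.531485, 166.415971
3. -52.447200, -72.330140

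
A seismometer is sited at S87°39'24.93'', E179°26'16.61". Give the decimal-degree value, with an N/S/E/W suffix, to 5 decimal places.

87.65693° S, 179.43795° E

Latitude: 87° + 39/60 + 24.93/3600 = 87 + 0.650000 + 0.006925 = 87.656925
λ: 179 + 26/60 + 16.61/3600 = 179.437947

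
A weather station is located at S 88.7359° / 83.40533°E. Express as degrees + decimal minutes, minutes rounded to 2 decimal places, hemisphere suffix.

88° 44.15′ S, 83° 24.32′ E

Latitude: fractional part 0.735900 → 44.1540 minutes
Lon: fractional part 0.405330 → 24.3198 minutes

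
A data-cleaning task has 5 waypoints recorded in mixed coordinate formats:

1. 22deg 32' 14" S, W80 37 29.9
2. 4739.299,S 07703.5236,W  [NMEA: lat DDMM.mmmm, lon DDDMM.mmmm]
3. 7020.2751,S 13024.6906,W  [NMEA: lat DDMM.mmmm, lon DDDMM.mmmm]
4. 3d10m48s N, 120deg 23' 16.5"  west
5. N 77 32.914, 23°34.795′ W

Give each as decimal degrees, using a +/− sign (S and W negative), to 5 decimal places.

Point 1:
  Lat: 32′ + 14″ = 32.23333′; 22 + 32.23333/60 = 22.537222
  S ⇒ negate
  Lon: 80° + 37/60 + 29.9/3600 = 80 + 0.616667 + 0.008306 = 80.624972
  W ⇒ negate
Point 2:
  φ: split at 2 digits → 47° and 39.299′; 47 + 39.299/60 = 47.654983
  S ⇒ negate
  λ: degrees = first 3 digits = 77, minutes = 3.5236; 77 + 3.5236/60 = 77.058727
  W ⇒ negate
Point 3:
  φ: split at 2 digits → 70° and 20.2751′; 70 + 20.2751/60 = 70.337918
  hemisphere S, so the sign is −
  λ: split at 3 digits → 130° and 24.6906′; 130 + 24.6906/60 = 130.411510
  hemisphere W, so the sign is −
Point 4:
  Lat: 3° + 10/60 + 48/3600 = 3 + 0.166667 + 0.013333 = 3.180000
  N → positive
  Longitude: 23′ + 16.5″ = 23.27500′; 120 + 23.27500/60 = 120.387917
  W ⇒ negate
Point 5:
  φ: 77 + 32.914/60 = 77.548567
  N ⇒ keep positive
  λ: 23 + 34.795/60 = 23.579917
  W ⇒ negate

1. -22.53722, -80.62497
2. -47.65498, -77.05873
3. -70.33792, -130.41151
4. 3.18000, -120.38792
5. 77.54857, -23.57992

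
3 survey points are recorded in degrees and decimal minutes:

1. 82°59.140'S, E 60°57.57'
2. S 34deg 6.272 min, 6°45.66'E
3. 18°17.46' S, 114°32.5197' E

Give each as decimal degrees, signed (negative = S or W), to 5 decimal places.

1. -82.98567, 60.95950
2. -34.10453, 6.76100
3. -18.29100, 114.54200

Point 1:
  φ: 59.14′ = 0.985667°; total 82.985667
  hemisphere S, so the sign is −
  Lon: 57.57′ = 0.959500°; total 60.959500
  E → positive
Point 2:
  Lat: 6.272′ = 0.104533°; total 34.104533
  hemisphere S, so the sign is −
  Lon: 45.66′ = 0.761000°; total 6.761000
  E → positive
Point 3:
  Latitude: 18 + 17.46/60 = 18.291000
  hemisphere S, so the sign is −
  Lon: 32.5197′ = 0.541995°; total 114.541995
  E → positive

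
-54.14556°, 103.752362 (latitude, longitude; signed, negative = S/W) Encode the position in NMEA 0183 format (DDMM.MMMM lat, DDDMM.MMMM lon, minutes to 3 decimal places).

5408.734,S / 10345.142,E

Latitude is negative → S; |value| = 54.145560
φ: 54° + 0.145560 × 60 = 54° 8.73360′
λ: minutes = (103.752362 − 103) × 60 = 45.14172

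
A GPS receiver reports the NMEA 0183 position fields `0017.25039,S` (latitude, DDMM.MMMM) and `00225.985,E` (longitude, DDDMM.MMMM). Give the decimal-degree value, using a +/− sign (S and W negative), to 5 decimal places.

-0.28751, 2.43308

φ: degrees = first 2 digits = 0, minutes = 17.25039; 0 + 17.25039/60 = 0.287507
hemisphere S, so the sign is −
Longitude: degrees = first 3 digits = 2, minutes = 25.985; 2 + 25.985/60 = 2.433083
E ⇒ keep positive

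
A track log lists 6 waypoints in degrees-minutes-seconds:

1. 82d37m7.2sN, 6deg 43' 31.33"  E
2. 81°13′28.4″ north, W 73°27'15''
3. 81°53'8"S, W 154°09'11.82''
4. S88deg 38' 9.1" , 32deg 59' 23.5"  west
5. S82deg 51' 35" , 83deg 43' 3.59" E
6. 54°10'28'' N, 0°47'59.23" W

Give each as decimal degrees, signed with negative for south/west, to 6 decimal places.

1. 82.618667, 6.725369
2. 81.224556, -73.454167
3. -81.885556, -154.153283
4. -88.635861, -32.989861
5. -82.859722, 83.717664
6. 54.174444, -0.799786

Point 1:
  φ: 82° + 37/60 + 7.2/3600 = 82 + 0.616667 + 0.002000 = 82.6186667
  N → positive
  Longitude: 6° + 43/60 + 31.33/3600 = 6 + 0.716667 + 0.008703 = 6.7253694
  E → positive
Point 2:
  Lat: 81 + 13/60 + 28.4/3600 = 81.2245556
  N → positive
  Longitude: 73 + 27/60 + 15/3600 = 73.4541667
  W → negative
Point 3:
  φ: 81 + 53/60 + 8/3600 = 81.8855556
  S ⇒ negate
  λ: 154° + 9/60 + 11.82/3600 = 154 + 0.150000 + 0.003283 = 154.1532833
  W → negative
Point 4:
  φ: 38′ + 9.1″ = 38.15167′; 88 + 38.15167/60 = 88.6358611
  S ⇒ negate
  Longitude: 32° + 59/60 + 23.5/3600 = 32 + 0.983333 + 0.006528 = 32.9898611
  W ⇒ negate
Point 5:
  φ: 82° + 51/60 + 35/3600 = 82 + 0.850000 + 0.009722 = 82.8597222
  S ⇒ negate
  Longitude: 83° + 43/60 + 3.59/3600 = 83 + 0.716667 + 0.000997 = 83.7176639
  E ⇒ keep positive
Point 6:
  φ: 10′ + 28″ = 10.46667′; 54 + 10.46667/60 = 54.1744444
  N ⇒ keep positive
  Longitude: 0° + 47/60 + 59.23/3600 = 0 + 0.783333 + 0.016453 = 0.7997861
  W → negative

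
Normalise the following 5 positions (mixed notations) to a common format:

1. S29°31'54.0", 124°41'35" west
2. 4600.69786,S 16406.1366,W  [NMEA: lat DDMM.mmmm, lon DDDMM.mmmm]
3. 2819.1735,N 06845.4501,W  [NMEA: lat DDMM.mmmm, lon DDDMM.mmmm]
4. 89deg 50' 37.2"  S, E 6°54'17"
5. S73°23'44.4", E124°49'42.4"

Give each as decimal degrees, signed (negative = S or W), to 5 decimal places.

Point 1:
  Latitude: 29° + 31/60 + 54/3600 = 29 + 0.516667 + 0.015000 = 29.531667
  S ⇒ negate
  λ: 124° + 41/60 + 35/3600 = 124 + 0.683333 + 0.009722 = 124.693056
  W ⇒ negate
Point 2:
  Latitude: degrees = first 2 digits = 46, minutes = 0.69786; 46 + 0.69786/60 = 46.011631
  S ⇒ negate
  λ: degrees = first 3 digits = 164, minutes = 6.1366; 164 + 6.1366/60 = 164.102277
  W ⇒ negate
Point 3:
  Lat: split at 2 digits → 28° and 19.1735′; 28 + 19.1735/60 = 28.319558
  N ⇒ keep positive
  Longitude: split at 3 digits → 068° and 45.4501′; 68 + 45.4501/60 = 68.757502
  W → negative
Point 4:
  Latitude: 50′ + 37.2″ = 50.62000′; 89 + 50.62000/60 = 89.843667
  hemisphere S, so the sign is −
  Lon: 6° + 54/60 + 17/3600 = 6 + 0.900000 + 0.004722 = 6.904722
  E → positive
Point 5:
  Latitude: 73° + 23/60 + 44.4/3600 = 73 + 0.383333 + 0.012333 = 73.395667
  S → negative
  λ: 124 + 49/60 + 42.4/3600 = 124.828444
  E → positive

1. -29.53167, -124.69306
2. -46.01163, -164.10228
3. 28.31956, -68.75750
4. -89.84367, 6.90472
5. -73.39567, 124.82844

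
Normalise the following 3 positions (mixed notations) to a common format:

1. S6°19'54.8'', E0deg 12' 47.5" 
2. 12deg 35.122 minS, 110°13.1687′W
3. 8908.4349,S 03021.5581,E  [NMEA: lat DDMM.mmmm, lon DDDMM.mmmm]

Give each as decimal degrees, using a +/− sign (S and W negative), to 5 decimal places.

1. -6.33189, 0.21319
2. -12.58537, -110.21948
3. -89.14058, 30.35930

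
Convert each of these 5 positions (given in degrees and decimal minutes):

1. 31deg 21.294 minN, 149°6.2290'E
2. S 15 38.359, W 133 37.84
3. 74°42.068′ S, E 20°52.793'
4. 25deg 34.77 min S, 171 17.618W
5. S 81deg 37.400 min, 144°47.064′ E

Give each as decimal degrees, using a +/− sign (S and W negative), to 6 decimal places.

1. 31.354900, 149.103817
2. -15.639317, -133.630667
3. -74.701133, 20.879883
4. -25.579500, -171.293633
5. -81.623333, 144.784400

Point 1:
  Lat: 31 + 21.294/60 = 31.3549000
  N ⇒ keep positive
  λ: 149 + 6.229/60 = 149.1038167
  E → positive
Point 2:
  φ: 15 + 38.359/60 = 15.6393167
  S → negative
  λ: 133 + 37.84/60 = 133.6306667
  W → negative
Point 3:
  Lat: 42.068′ = 0.701133°; total 74.7011333
  hemisphere S, so the sign is −
  Longitude: 52.793′ = 0.879883°; total 20.8798833
  E ⇒ keep positive
Point 4:
  Latitude: 34.77′ = 0.579500°; total 25.5795000
  S ⇒ negate
  λ: 171 + 17.618/60 = 171.2936333
  W → negative
Point 5:
  Lat: 81 + 37.4/60 = 81.6233333
  S ⇒ negate
  Longitude: 47.064′ = 0.784400°; total 144.7844000
  E ⇒ keep positive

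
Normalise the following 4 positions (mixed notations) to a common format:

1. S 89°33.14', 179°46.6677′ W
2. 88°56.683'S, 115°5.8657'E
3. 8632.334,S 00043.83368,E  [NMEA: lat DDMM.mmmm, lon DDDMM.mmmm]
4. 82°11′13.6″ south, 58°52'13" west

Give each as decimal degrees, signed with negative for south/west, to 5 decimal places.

1. -89.55233, -179.77780
2. -88.94472, 115.09776
3. -86.53890, 0.73056
4. -82.18711, -58.87028

Point 1:
  φ: 89 + 33.14/60 = 89.552333
  hemisphere S, so the sign is −
  λ: 46.6677′ = 0.777795°; total 179.777795
  W → negative
Point 2:
  Latitude: 56.683′ = 0.944717°; total 88.944717
  S → negative
  Lon: 5.8657′ = 0.097762°; total 115.097762
  E ⇒ keep positive
Point 3:
  Lat: split at 2 digits → 86° and 32.334′; 86 + 32.334/60 = 86.538900
  S → negative
  λ: degrees = first 3 digits = 0, minutes = 43.83368; 0 + 43.83368/60 = 0.730561
  E → positive
Point 4:
  φ: 82° + 11/60 + 13.6/3600 = 82 + 0.183333 + 0.003778 = 82.187111
  hemisphere S, so the sign is −
  Longitude: 58 + 52/60 + 13/3600 = 58.870278
  hemisphere W, so the sign is −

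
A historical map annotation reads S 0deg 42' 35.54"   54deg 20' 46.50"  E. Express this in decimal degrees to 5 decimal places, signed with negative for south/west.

Lat: 0 + 42/60 + 35.54/3600 = 0.709872
S ⇒ negate
λ: 20′ + 46.5″ = 20.77500′; 54 + 20.77500/60 = 54.346250
E ⇒ keep positive

-0.70987, 54.34625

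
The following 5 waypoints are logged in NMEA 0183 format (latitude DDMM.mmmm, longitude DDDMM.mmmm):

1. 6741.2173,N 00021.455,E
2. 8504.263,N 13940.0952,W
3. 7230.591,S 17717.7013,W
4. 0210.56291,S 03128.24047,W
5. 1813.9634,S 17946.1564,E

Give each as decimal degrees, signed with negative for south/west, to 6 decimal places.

1. 67.686955, 0.357583
2. 85.071050, -139.668253
3. -72.509850, -177.295022
4. -2.176049, -31.470675
5. -18.232723, 179.769273

Point 1:
  φ: degrees = first 2 digits = 67, minutes = 41.2173; 67 + 41.2173/60 = 67.6869550
  N ⇒ keep positive
  Lon: split at 3 digits → 000° and 21.455′; 0 + 21.455/60 = 0.3575833
  E → positive
Point 2:
  Latitude: degrees = first 2 digits = 85, minutes = 4.263; 85 + 4.263/60 = 85.0710500
  N ⇒ keep positive
  Lon: degrees = first 3 digits = 139, minutes = 40.0952; 139 + 40.0952/60 = 139.6682533
  hemisphere W, so the sign is −
Point 3:
  Latitude: degrees = first 2 digits = 72, minutes = 30.591; 72 + 30.591/60 = 72.5098500
  hemisphere S, so the sign is −
  λ: split at 3 digits → 177° and 17.7013′; 177 + 17.7013/60 = 177.2950217
  W ⇒ negate
Point 4:
  φ: split at 2 digits → 02° and 10.56291′; 2 + 10.56291/60 = 2.1760485
  S → negative
  λ: degrees = first 3 digits = 31, minutes = 28.24047; 31 + 28.24047/60 = 31.4706745
  hemisphere W, so the sign is −
Point 5:
  Lat: degrees = first 2 digits = 18, minutes = 13.9634; 18 + 13.9634/60 = 18.2327233
  hemisphere S, so the sign is −
  Lon: degrees = first 3 digits = 179, minutes = 46.1564; 179 + 46.1564/60 = 179.7692733
  E → positive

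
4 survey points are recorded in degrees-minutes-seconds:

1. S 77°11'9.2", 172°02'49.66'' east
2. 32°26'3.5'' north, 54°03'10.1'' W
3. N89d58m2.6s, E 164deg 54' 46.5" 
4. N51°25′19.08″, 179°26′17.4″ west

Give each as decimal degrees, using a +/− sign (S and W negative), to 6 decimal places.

1. -77.185889, 172.047128
2. 32.434306, -54.052806
3. 89.967389, 164.912917
4. 51.421967, -179.438167

Point 1:
  Latitude: 77 + 11/60 + 9.2/3600 = 77.1858889
  S ⇒ negate
  Longitude: 2′ + 49.66″ = 2.82767′; 172 + 2.82767/60 = 172.0471278
  E → positive
Point 2:
  φ: 32 + 26/60 + 3.5/3600 = 32.4343056
  N ⇒ keep positive
  λ: 54° + 3/60 + 10.1/3600 = 54 + 0.050000 + 0.002806 = 54.0528056
  W → negative
Point 3:
  Latitude: 89 + 58/60 + 2.6/3600 = 89.9673889
  N ⇒ keep positive
  λ: 54′ + 46.5″ = 54.77500′; 164 + 54.77500/60 = 164.9129167
  E ⇒ keep positive
Point 4:
  Latitude: 51° + 25/60 + 19.08/3600 = 51 + 0.416667 + 0.005300 = 51.4219667
  N ⇒ keep positive
  Lon: 179° + 26/60 + 17.4/3600 = 179 + 0.433333 + 0.004833 = 179.4381667
  hemisphere W, so the sign is −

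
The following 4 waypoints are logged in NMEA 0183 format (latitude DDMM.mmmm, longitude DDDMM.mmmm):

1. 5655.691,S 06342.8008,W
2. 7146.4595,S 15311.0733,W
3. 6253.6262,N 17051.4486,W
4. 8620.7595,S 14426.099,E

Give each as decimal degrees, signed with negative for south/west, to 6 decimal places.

1. -56.928183, -63.713347
2. -71.774325, -153.184555
3. 62.893770, -170.857477
4. -86.345992, 144.434983

Point 1:
  Latitude: split at 2 digits → 56° and 55.691′; 56 + 55.691/60 = 56.9281833
  S ⇒ negate
  Longitude: degrees = first 3 digits = 63, minutes = 42.8008; 63 + 42.8008/60 = 63.7133467
  hemisphere W, so the sign is −
Point 2:
  φ: split at 2 digits → 71° and 46.4595′; 71 + 46.4595/60 = 71.7743250
  S → negative
  Longitude: degrees = first 3 digits = 153, minutes = 11.0733; 153 + 11.0733/60 = 153.1845550
  W ⇒ negate
Point 3:
  Latitude: split at 2 digits → 62° and 53.6262′; 62 + 53.6262/60 = 62.8937700
  N → positive
  Longitude: split at 3 digits → 170° and 51.4486′; 170 + 51.4486/60 = 170.8574767
  W ⇒ negate
Point 4:
  Lat: degrees = first 2 digits = 86, minutes = 20.7595; 86 + 20.7595/60 = 86.3459917
  hemisphere S, so the sign is −
  λ: split at 3 digits → 144° and 26.099′; 144 + 26.099/60 = 144.4349833
  E ⇒ keep positive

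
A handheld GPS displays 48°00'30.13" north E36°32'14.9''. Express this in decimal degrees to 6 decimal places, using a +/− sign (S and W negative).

48.008369, 36.537472

φ: 0′ + 30.13″ = 0.50217′; 48 + 0.50217/60 = 48.0083694
N → positive
λ: 36° + 32/60 + 14.9/3600 = 36 + 0.533333 + 0.004139 = 36.5374722
E → positive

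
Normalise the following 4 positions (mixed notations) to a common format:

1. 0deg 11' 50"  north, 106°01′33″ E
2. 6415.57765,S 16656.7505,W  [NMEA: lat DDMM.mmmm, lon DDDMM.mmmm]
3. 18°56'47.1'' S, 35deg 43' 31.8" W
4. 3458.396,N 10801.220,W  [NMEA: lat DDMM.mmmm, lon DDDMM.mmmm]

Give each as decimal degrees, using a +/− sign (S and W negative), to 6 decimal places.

1. 0.197222, 106.025833
2. -64.259628, -166.945842
3. -18.946417, -35.725500
4. 34.973267, -108.020333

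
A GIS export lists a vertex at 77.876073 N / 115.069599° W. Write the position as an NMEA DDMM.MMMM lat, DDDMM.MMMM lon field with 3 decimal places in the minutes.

7752.564,N / 11504.176,W

φ: minutes = (77.876073 − 77) × 60 = 52.56438
Lon: 115° + 0.069599 × 60 = 115° 4.17594′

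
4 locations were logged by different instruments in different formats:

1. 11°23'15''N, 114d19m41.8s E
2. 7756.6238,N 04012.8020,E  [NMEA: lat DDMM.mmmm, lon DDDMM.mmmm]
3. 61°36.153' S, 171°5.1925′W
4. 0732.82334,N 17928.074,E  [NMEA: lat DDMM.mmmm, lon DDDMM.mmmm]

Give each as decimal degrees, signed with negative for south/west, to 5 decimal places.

Point 1:
  Latitude: 11 + 23/60 + 15/3600 = 11.387500
  N → positive
  Longitude: 114° + 19/60 + 41.8/3600 = 114 + 0.316667 + 0.011611 = 114.328278
  E ⇒ keep positive
Point 2:
  Latitude: degrees = first 2 digits = 77, minutes = 56.6238; 77 + 56.6238/60 = 77.943730
  N → positive
  λ: split at 3 digits → 040° and 12.802′; 40 + 12.802/60 = 40.213367
  E ⇒ keep positive
Point 3:
  φ: 61 + 36.153/60 = 61.602550
  S → negative
  Lon: 171 + 5.1925/60 = 171.086542
  W ⇒ negate
Point 4:
  Lat: degrees = first 2 digits = 7, minutes = 32.82334; 7 + 32.82334/60 = 7.547056
  N ⇒ keep positive
  λ: split at 3 digits → 179° and 28.074′; 179 + 28.074/60 = 179.467900
  E ⇒ keep positive

1. 11.38750, 114.32828
2. 77.94373, 40.21337
3. -61.60255, -171.08654
4. 7.54706, 179.46790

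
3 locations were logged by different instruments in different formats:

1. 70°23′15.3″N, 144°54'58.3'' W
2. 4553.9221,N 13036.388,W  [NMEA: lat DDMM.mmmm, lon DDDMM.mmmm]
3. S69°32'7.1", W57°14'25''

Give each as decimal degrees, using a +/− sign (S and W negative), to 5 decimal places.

Point 1:
  φ: 23′ + 15.3″ = 23.25500′; 70 + 23.25500/60 = 70.387583
  N → positive
  λ: 144 + 54/60 + 58.3/3600 = 144.916194
  W ⇒ negate
Point 2:
  φ: split at 2 digits → 45° and 53.9221′; 45 + 53.9221/60 = 45.898702
  N ⇒ keep positive
  Longitude: degrees = first 3 digits = 130, minutes = 36.388; 130 + 36.388/60 = 130.606467
  hemisphere W, so the sign is −
Point 3:
  φ: 69° + 32/60 + 7.1/3600 = 69 + 0.533333 + 0.001972 = 69.535306
  hemisphere S, so the sign is −
  Longitude: 57 + 14/60 + 25/3600 = 57.240278
  W → negative

1. 70.38758, -144.91619
2. 45.89870, -130.60647
3. -69.53531, -57.24028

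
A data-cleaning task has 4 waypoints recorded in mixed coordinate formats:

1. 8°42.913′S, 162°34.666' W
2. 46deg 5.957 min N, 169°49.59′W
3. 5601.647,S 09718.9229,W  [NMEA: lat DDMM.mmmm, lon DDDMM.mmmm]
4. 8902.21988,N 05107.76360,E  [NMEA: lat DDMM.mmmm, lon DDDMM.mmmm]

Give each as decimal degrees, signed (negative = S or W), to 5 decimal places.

Point 1:
  φ: 42.913′ = 0.715217°; total 8.715217
  hemisphere S, so the sign is −
  Longitude: 162 + 34.666/60 = 162.577767
  hemisphere W, so the sign is −
Point 2:
  Latitude: 5.957′ = 0.099283°; total 46.099283
  N ⇒ keep positive
  Longitude: 49.59′ = 0.826500°; total 169.826500
  W → negative
Point 3:
  Lat: degrees = first 2 digits = 56, minutes = 1.647; 56 + 1.647/60 = 56.027450
  S → negative
  λ: split at 3 digits → 097° and 18.9229′; 97 + 18.9229/60 = 97.315382
  W → negative
Point 4:
  Lat: degrees = first 2 digits = 89, minutes = 2.21988; 89 + 2.21988/60 = 89.036998
  N ⇒ keep positive
  λ: split at 3 digits → 051° and 7.7636′; 51 + 7.7636/60 = 51.129393
  E ⇒ keep positive

1. -8.71522, -162.57777
2. 46.09928, -169.82650
3. -56.02745, -97.31538
4. 89.03700, 51.12939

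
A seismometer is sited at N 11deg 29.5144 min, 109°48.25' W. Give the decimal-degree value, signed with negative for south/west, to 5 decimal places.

11.49191, -109.80417

Lat: 11 + 29.5144/60 = 11.491907
N ⇒ keep positive
λ: 109 + 48.25/60 = 109.804167
W → negative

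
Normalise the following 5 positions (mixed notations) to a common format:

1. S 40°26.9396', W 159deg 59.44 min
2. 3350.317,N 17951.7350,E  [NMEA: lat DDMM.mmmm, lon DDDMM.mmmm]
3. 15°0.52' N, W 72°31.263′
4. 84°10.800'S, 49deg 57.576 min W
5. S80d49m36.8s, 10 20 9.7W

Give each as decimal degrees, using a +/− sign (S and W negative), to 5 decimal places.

1. -40.44899, -159.99067
2. 33.83862, 179.86225
3. 15.00867, -72.52105
4. -84.18000, -49.95960
5. -80.82689, -10.33603

Point 1:
  Latitude: 26.9396′ = 0.448993°; total 40.448993
  S → negative
  Longitude: 59.44′ = 0.990667°; total 159.990667
  W → negative
Point 2:
  Lat: split at 2 digits → 33° and 50.317′; 33 + 50.317/60 = 33.838617
  N → positive
  Lon: degrees = first 3 digits = 179, minutes = 51.735; 179 + 51.735/60 = 179.862250
  E → positive
Point 3:
  Lat: 15 + 0.52/60 = 15.008667
  N → positive
  λ: 31.263′ = 0.521050°; total 72.521050
  hemisphere W, so the sign is −
Point 4:
  Lat: 84 + 10.8/60 = 84.180000
  S → negative
  Longitude: 57.576′ = 0.959600°; total 49.959600
  W ⇒ negate
Point 5:
  Lat: 80° + 49/60 + 36.8/3600 = 80 + 0.816667 + 0.010222 = 80.826889
  S → negative
  Longitude: 10 + 20/60 + 9.7/3600 = 10.336028
  W → negative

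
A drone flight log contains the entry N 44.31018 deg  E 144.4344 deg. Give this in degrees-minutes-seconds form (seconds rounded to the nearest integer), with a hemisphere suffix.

44°18′37″ N, 144°26′4″ E

Latitude: 0.310180° → 18.61080′; 0.61080 × 60 = 36.65″
λ: 0.434400° → 26.06400′; 0.06400 × 60 = 3.84″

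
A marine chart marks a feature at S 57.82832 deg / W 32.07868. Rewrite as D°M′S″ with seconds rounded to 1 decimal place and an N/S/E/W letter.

φ: whole degrees 57; 49.69920′ → 49′ and 41.952″
Longitude: 0.078680° → 4.72080′; 0.72080 × 60 = 43.248″

57°49′42.0″ S, 32°04′43.2″ W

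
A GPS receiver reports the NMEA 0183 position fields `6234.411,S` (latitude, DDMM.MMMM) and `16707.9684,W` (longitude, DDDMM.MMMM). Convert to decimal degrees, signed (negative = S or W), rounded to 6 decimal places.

φ: degrees = first 2 digits = 62, minutes = 34.411; 62 + 34.411/60 = 62.5735167
hemisphere S, so the sign is −
Longitude: split at 3 digits → 167° and 7.9684′; 167 + 7.9684/60 = 167.1328067
W ⇒ negate

-62.573517, -167.132807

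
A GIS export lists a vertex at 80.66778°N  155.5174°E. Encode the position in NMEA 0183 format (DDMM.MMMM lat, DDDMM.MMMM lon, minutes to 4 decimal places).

Lat: fractional part 0.667780 → 40.066800 minutes
Longitude: fractional part 0.517400 → 31.044000 minutes

8040.0668,N / 15531.0440,E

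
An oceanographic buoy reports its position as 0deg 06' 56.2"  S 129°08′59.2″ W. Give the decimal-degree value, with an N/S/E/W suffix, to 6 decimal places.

0.115611° S, 129.149778° W

Latitude: 0 + 6/60 + 56.2/3600 = 0.1156111
Lon: 129° + 8/60 + 59.2/3600 = 129 + 0.133333 + 0.016444 = 129.1497778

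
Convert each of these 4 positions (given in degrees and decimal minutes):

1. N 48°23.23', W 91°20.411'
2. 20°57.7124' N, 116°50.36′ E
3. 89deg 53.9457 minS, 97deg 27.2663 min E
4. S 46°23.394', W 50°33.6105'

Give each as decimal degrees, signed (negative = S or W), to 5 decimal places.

1. 48.38717, -91.34018
2. 20.96187, 116.83933
3. -89.89910, 97.45444
4. -46.38990, -50.56018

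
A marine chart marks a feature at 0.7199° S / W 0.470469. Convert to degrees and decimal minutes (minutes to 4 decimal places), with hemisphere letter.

0° 43.1940′ S, 0° 28.2281′ W

Lat: fractional part 0.719900 → 43.194000 minutes
Longitude: fractional part 0.470469 → 28.228140 minutes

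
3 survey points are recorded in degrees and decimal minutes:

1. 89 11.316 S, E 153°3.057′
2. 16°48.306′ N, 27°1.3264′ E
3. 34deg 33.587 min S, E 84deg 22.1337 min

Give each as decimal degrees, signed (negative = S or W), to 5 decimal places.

Point 1:
  φ: 11.316′ = 0.188600°; total 89.188600
  S ⇒ negate
  Lon: 153 + 3.057/60 = 153.050950
  E ⇒ keep positive
Point 2:
  φ: 48.306′ = 0.805100°; total 16.805100
  N ⇒ keep positive
  λ: 27 + 1.3264/60 = 27.022107
  E ⇒ keep positive
Point 3:
  Latitude: 33.587′ = 0.559783°; total 34.559783
  S ⇒ negate
  λ: 84 + 22.1337/60 = 84.368895
  E ⇒ keep positive

1. -89.18860, 153.05095
2. 16.80510, 27.02211
3. -34.55978, 84.36890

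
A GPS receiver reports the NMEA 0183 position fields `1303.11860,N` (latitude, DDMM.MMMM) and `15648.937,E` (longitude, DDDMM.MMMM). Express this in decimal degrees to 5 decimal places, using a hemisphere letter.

φ: split at 2 digits → 13° and 3.1186′; 13 + 3.1186/60 = 13.051977
λ: degrees = first 3 digits = 156, minutes = 48.937; 156 + 48.937/60 = 156.815617

13.05198° N, 156.81562° E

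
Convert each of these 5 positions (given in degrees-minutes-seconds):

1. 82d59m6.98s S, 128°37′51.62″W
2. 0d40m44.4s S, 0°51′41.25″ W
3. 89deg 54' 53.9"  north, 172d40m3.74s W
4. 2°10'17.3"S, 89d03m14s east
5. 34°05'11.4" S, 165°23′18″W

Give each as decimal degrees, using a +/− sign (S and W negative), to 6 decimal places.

Point 1:
  Latitude: 82 + 59/60 + 6.98/3600 = 82.9852722
  S ⇒ negate
  Longitude: 128 + 37/60 + 51.62/3600 = 128.6310056
  W → negative
Point 2:
  Lat: 40′ + 44.4″ = 40.74000′; 0 + 40.74000/60 = 0.6790000
  S → negative
  λ: 0 + 51/60 + 41.25/3600 = 0.8614583
  W → negative
Point 3:
  Lat: 89 + 54/60 + 53.9/3600 = 89.9149722
  N ⇒ keep positive
  Longitude: 172° + 40/60 + 3.74/3600 = 172 + 0.666667 + 0.001039 = 172.6677056
  W ⇒ negate
Point 4:
  Lat: 2 + 10/60 + 17.3/3600 = 2.1714722
  S → negative
  Lon: 89° + 3/60 + 14/3600 = 89 + 0.050000 + 0.003889 = 89.0538889
  E → positive
Point 5:
  Lat: 34 + 5/60 + 11.4/3600 = 34.0865000
  S → negative
  Lon: 23′ + 18″ = 23.30000′; 165 + 23.30000/60 = 165.3883333
  hemisphere W, so the sign is −

1. -82.985272, -128.631006
2. -0.679000, -0.861458
3. 89.914972, -172.667706
4. -2.171472, 89.053889
5. -34.086500, -165.388333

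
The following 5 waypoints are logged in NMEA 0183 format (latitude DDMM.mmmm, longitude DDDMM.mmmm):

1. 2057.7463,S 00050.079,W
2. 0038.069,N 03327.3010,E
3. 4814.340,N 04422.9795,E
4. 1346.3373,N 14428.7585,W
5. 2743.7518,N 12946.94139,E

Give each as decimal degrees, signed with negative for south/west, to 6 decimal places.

1. -20.962438, -0.834650
2. 0.634483, 33.455017
3. 48.239000, 44.382992
4. 13.772288, -144.479308
5. 27.729197, 129.782357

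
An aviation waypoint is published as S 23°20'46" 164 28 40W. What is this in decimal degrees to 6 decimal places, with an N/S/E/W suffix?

23.346111° S, 164.477778° W

φ: 23° + 20/60 + 46/3600 = 23 + 0.333333 + 0.012778 = 23.3461111
λ: 28′ + 40″ = 28.66667′; 164 + 28.66667/60 = 164.4777778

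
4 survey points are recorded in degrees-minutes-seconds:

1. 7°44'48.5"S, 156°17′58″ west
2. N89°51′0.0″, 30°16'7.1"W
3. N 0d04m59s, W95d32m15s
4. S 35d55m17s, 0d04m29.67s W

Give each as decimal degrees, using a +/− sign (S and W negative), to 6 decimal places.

Point 1:
  Lat: 7° + 44/60 + 48.5/3600 = 7 + 0.733333 + 0.013472 = 7.7468056
  S → negative
  Longitude: 17′ + 58″ = 17.96667′; 156 + 17.96667/60 = 156.2994444
  hemisphere W, so the sign is −
Point 2:
  Lat: 89 + 51/60 + 0/3600 = 89.8500000
  N → positive
  Lon: 30° + 16/60 + 7.1/3600 = 30 + 0.266667 + 0.001972 = 30.2686389
  W → negative
Point 3:
  Latitude: 0 + 4/60 + 59/3600 = 0.0830556
  N → positive
  Longitude: 95° + 32/60 + 15/3600 = 95 + 0.533333 + 0.004167 = 95.5375000
  W ⇒ negate
Point 4:
  Lat: 35° + 55/60 + 17/3600 = 35 + 0.916667 + 0.004722 = 35.9213889
  S ⇒ negate
  Longitude: 0° + 4/60 + 29.67/3600 = 0 + 0.066667 + 0.008242 = 0.0749083
  W ⇒ negate

1. -7.746806, -156.299444
2. 89.850000, -30.268639
3. 0.083056, -95.537500
4. -35.921389, -0.074908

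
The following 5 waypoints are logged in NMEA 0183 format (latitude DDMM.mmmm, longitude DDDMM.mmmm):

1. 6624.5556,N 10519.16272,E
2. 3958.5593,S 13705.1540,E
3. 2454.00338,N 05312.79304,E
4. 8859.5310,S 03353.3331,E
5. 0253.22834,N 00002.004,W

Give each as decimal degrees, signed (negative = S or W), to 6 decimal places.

1. 66.409260, 105.319379
2. -39.975988, 137.085900
3. 24.900056, 53.213217
4. -88.992183, 33.888885
5. 2.887139, -0.033400

Point 1:
  Latitude: degrees = first 2 digits = 66, minutes = 24.5556; 66 + 24.5556/60 = 66.4092600
  N ⇒ keep positive
  Lon: degrees = first 3 digits = 105, minutes = 19.16272; 105 + 19.16272/60 = 105.3193787
  E ⇒ keep positive
Point 2:
  Latitude: split at 2 digits → 39° and 58.5593′; 39 + 58.5593/60 = 39.9759883
  S ⇒ negate
  λ: degrees = first 3 digits = 137, minutes = 5.154; 137 + 5.154/60 = 137.0859000
  E → positive
Point 3:
  Lat: degrees = first 2 digits = 24, minutes = 54.00338; 24 + 54.00338/60 = 24.9000563
  N → positive
  λ: degrees = first 3 digits = 53, minutes = 12.79304; 53 + 12.79304/60 = 53.2132173
  E ⇒ keep positive
Point 4:
  φ: split at 2 digits → 88° and 59.531′; 88 + 59.531/60 = 88.9921833
  hemisphere S, so the sign is −
  λ: split at 3 digits → 033° and 53.3331′; 33 + 53.3331/60 = 33.8888850
  E ⇒ keep positive
Point 5:
  Latitude: split at 2 digits → 02° and 53.22834′; 2 + 53.22834/60 = 2.8871390
  N ⇒ keep positive
  λ: degrees = first 3 digits = 0, minutes = 2.004; 0 + 2.004/60 = 0.0334000
  W → negative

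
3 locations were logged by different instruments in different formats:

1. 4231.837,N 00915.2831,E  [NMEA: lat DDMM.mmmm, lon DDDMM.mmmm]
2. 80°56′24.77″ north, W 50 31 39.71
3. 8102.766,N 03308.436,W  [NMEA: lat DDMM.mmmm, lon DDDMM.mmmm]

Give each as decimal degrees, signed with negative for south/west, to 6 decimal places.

Point 1:
  Latitude: degrees = first 2 digits = 42, minutes = 31.837; 42 + 31.837/60 = 42.5306167
  N ⇒ keep positive
  Longitude: degrees = first 3 digits = 9, minutes = 15.2831; 9 + 15.2831/60 = 9.2547183
  E ⇒ keep positive
Point 2:
  Latitude: 80° + 56/60 + 24.77/3600 = 80 + 0.933333 + 0.006881 = 80.9402139
  N ⇒ keep positive
  λ: 50° + 31/60 + 39.71/3600 = 50 + 0.516667 + 0.011031 = 50.5276972
  W ⇒ negate
Point 3:
  φ: degrees = first 2 digits = 81, minutes = 2.766; 81 + 2.766/60 = 81.0461000
  N → positive
  Lon: degrees = first 3 digits = 33, minutes = 8.436; 33 + 8.436/60 = 33.1406000
  W ⇒ negate

1. 42.530617, 9.254718
2. 80.940214, -50.527697
3. 81.046100, -33.140600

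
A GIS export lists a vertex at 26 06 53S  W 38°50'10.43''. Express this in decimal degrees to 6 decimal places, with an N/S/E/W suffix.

Latitude: 6′ + 53″ = 6.88333′; 26 + 6.88333/60 = 26.1147222
Longitude: 38 + 50/60 + 10.43/3600 = 38.8362306

26.114722° S, 38.836231° W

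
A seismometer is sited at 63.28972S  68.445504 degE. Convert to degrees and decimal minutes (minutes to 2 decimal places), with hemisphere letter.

63° 17.38′ S, 68° 26.73′ E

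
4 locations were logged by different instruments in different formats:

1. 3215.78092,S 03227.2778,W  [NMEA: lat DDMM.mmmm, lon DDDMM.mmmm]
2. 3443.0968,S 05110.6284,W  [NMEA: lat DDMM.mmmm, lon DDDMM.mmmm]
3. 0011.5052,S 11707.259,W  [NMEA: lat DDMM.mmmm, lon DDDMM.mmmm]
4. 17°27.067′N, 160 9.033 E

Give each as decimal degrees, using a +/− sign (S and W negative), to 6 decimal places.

Point 1:
  Latitude: degrees = first 2 digits = 32, minutes = 15.78092; 32 + 15.78092/60 = 32.2630153
  hemisphere S, so the sign is −
  Lon: split at 3 digits → 032° and 27.2778′; 32 + 27.2778/60 = 32.4546300
  hemisphere W, so the sign is −
Point 2:
  φ: split at 2 digits → 34° and 43.0968′; 34 + 43.0968/60 = 34.7182800
  S ⇒ negate
  Lon: split at 3 digits → 051° and 10.6284′; 51 + 10.6284/60 = 51.1771400
  W → negative
Point 3:
  Lat: split at 2 digits → 00° and 11.5052′; 0 + 11.5052/60 = 0.1917533
  S → negative
  Longitude: split at 3 digits → 117° and 7.259′; 117 + 7.259/60 = 117.1209833
  hemisphere W, so the sign is −
Point 4:
  Lat: 17 + 27.067/60 = 17.4511167
  N ⇒ keep positive
  λ: 160 + 9.033/60 = 160.1505500
  E ⇒ keep positive

1. -32.263015, -32.454630
2. -34.718280, -51.177140
3. -0.191753, -117.120983
4. 17.451117, 160.150550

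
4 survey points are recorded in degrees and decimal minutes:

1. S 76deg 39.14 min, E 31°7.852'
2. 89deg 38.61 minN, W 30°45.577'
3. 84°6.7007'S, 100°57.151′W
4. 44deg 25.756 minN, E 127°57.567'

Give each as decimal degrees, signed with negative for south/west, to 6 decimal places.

1. -76.652333, 31.130867
2. 89.643500, -30.759617
3. -84.111678, -100.952517
4. 44.429267, 127.959450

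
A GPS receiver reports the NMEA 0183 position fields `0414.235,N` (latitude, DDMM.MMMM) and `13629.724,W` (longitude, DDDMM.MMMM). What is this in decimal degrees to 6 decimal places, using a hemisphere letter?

Lat: split at 2 digits → 04° and 14.235′; 4 + 14.235/60 = 4.2372500
Longitude: degrees = first 3 digits = 136, minutes = 29.724; 136 + 29.724/60 = 136.4954000

4.237250° N, 136.495400° W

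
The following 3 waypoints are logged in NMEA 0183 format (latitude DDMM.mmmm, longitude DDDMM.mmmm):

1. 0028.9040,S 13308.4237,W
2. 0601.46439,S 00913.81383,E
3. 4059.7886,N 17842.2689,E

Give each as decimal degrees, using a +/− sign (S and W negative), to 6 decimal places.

Point 1:
  φ: degrees = first 2 digits = 0, minutes = 28.904; 0 + 28.904/60 = 0.4817333
  hemisphere S, so the sign is −
  Lon: split at 3 digits → 133° and 8.4237′; 133 + 8.4237/60 = 133.1403950
  hemisphere W, so the sign is −
Point 2:
  Latitude: degrees = first 2 digits = 6, minutes = 1.46439; 6 + 1.46439/60 = 6.0244065
  S ⇒ negate
  Lon: split at 3 digits → 009° and 13.81383′; 9 + 13.81383/60 = 9.2302305
  E → positive
Point 3:
  Lat: degrees = first 2 digits = 40, minutes = 59.7886; 40 + 59.7886/60 = 40.9964767
  N ⇒ keep positive
  Longitude: split at 3 digits → 178° and 42.2689′; 178 + 42.2689/60 = 178.7044817
  E → positive

1. -0.481733, -133.140395
2. -6.024407, 9.230231
3. 40.996477, 178.704482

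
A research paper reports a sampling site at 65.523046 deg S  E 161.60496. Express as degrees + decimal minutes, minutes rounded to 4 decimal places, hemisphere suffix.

65° 31.3828′ S, 161° 36.2976′ E

Lat: fractional part 0.523046 → 31.382760 minutes
Lon: minutes = (161.604960 − 161) × 60 = 36.297600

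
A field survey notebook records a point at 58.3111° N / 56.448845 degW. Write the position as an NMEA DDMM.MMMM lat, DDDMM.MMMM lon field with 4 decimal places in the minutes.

5818.6660,N / 05626.9307,W

Latitude: minutes = (58.311100 − 58) × 60 = 18.666000
λ: 56° + 0.448845 × 60 = 56° 26.930700′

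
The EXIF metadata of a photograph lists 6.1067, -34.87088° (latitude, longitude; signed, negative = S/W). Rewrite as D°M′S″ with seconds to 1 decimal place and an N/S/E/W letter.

Latitude: 0.106700° → 6.40200′; 0.40200 × 60 = 24.120″
Longitude is negative → W; |value| = 34.870880
λ: 0.870880 × 60 = 52.25280′ → 52′, remainder × 60 = 15.168″

6°06′24.1″ N, 34°52′15.2″ W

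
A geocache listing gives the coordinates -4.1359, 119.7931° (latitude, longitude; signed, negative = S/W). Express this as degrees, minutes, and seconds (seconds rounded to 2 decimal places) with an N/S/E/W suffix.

Latitude is negative → S; |value| = 4.135900
Latitude: 0.135900° → 8.15400′; 0.15400 × 60 = 9.2400″
Lon: 0.793100° → 47.58600′; 0.58600 × 60 = 35.1600″

4°08′9.24″ S, 119°47′35.16″ E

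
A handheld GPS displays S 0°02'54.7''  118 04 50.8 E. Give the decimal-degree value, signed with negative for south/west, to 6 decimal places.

Lat: 2′ + 54.7″ = 2.91167′; 0 + 2.91167/60 = 0.0485278
hemisphere S, so the sign is −
Lon: 118° + 4/60 + 50.8/3600 = 118 + 0.066667 + 0.014111 = 118.0807778
E → positive

-0.048528, 118.080778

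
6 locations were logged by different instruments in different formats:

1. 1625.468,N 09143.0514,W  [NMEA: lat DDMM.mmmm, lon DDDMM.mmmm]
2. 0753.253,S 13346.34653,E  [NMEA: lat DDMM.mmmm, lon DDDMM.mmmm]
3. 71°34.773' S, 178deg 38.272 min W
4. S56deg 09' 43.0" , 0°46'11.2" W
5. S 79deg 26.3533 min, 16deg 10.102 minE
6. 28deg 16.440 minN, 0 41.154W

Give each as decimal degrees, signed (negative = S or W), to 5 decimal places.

1. 16.42447, -91.71752
2. -7.88755, 133.77244
3. -71.57955, -178.63787
4. -56.16194, -0.76978
5. -79.43922, 16.16837
6. 28.27400, -0.68590

Point 1:
  Latitude: split at 2 digits → 16° and 25.468′; 16 + 25.468/60 = 16.424467
  N → positive
  Longitude: degrees = first 3 digits = 91, minutes = 43.0514; 91 + 43.0514/60 = 91.717523
  W → negative
Point 2:
  Lat: split at 2 digits → 07° and 53.253′; 7 + 53.253/60 = 7.887550
  hemisphere S, so the sign is −
  λ: degrees = first 3 digits = 133, minutes = 46.34653; 133 + 46.34653/60 = 133.772442
  E ⇒ keep positive
Point 3:
  φ: 34.773′ = 0.579550°; total 71.579550
  S → negative
  λ: 38.272′ = 0.637867°; total 178.637867
  W → negative
Point 4:
  Lat: 9′ + 43″ = 9.71667′; 56 + 9.71667/60 = 56.161944
  hemisphere S, so the sign is −
  Longitude: 0 + 46/60 + 11.2/3600 = 0.769778
  hemisphere W, so the sign is −
Point 5:
  Lat: 79 + 26.3533/60 = 79.439222
  hemisphere S, so the sign is −
  Longitude: 16 + 10.102/60 = 16.168367
  E → positive
Point 6:
  Latitude: 28 + 16.44/60 = 28.274000
  N → positive
  Lon: 0 + 41.154/60 = 0.685900
  W ⇒ negate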